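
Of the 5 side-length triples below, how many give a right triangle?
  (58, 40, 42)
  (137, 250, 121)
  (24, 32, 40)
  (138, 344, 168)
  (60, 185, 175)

3

(58,40,42): 40²+42² = 3364 = 58² → right
(137,250,121): 121²+137² = 33410 < 62500 = 250² → obtuse
(24,32,40): 24²+32² = 1600 = 40² → right
(138,344,168): 138+168 ≤ 344, not a triangle
(60,185,175): 60²+175² = 34225 = 185² → right
3 of the 5 are right.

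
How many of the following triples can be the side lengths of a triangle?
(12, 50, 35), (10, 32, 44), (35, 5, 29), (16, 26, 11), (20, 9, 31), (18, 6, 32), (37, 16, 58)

1

(12,35,50): 12+35 ≤ 50 → not valid
(10,32,44): 10+32 ≤ 44 → not valid
(5,29,35): 5+29 ≤ 35 → not valid
(11,16,26): 11+16 > 26 → valid
(9,20,31): 9+20 ≤ 31 → not valid
(6,18,32): 6+18 ≤ 32 → not valid
(16,37,58): 16+37 ≤ 58 → not valid
1 of the 7 triples forms a triangle.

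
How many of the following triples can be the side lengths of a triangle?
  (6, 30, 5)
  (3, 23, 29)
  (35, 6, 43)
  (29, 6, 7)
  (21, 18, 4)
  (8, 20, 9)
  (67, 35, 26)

1

(5,6,30): 5+6 ≤ 30 → not valid
(3,23,29): 3+23 ≤ 29 → not valid
(6,35,43): 6+35 ≤ 43 → not valid
(6,7,29): 6+7 ≤ 29 → not valid
(4,18,21): 4+18 > 21 → valid
(8,9,20): 8+9 ≤ 20 → not valid
(26,35,67): 26+35 ≤ 67 → not valid
1 of the 7 triples forms a triangle.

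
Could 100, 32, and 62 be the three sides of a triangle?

The longest side is 100, but the other two sum to only 94.
94 < 100, so the triangle inequality fails.

No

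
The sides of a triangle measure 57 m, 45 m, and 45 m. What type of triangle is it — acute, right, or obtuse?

acute

Compare the square of the longest side to the sum of squares of the other two: 45² + 45² = 4050 > 3249 = 57².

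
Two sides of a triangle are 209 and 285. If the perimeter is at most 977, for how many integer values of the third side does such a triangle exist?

407

Triangle inequality: 76 < x < 494. Perimeter ≤ 977 gives x ≤ 977 − 209 − 285 = 483.
So 76 < x ≤ 483; integers 77 through 483: 407 values.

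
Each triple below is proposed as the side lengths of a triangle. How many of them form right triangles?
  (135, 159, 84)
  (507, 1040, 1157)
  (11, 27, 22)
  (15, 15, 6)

(135,159,84): 84²+135² = 25281 = 159² → right
(507,1040,1157): 507²+1040² = 1338649 = 1157² → right
(11,27,22): 11²+22² = 605 < 729 = 27² → obtuse
(15,15,6): 6²+15² = 261 > 225 = 15² → acute
2 of the 4 are right.

2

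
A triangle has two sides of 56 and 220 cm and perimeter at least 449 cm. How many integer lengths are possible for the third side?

Triangle inequality: 164 < x < 276. Perimeter ≥ 449 gives x ≥ 449 − 56 − 220 = 173.
So 173 ≤ x < 276; integers 173 through 275: 103 values.

103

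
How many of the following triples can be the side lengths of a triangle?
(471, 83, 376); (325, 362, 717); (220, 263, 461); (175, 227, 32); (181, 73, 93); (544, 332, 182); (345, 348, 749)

1

(83,376,471): 83+376 ≤ 471 → not valid
(325,362,717): 325+362 ≤ 717 → not valid
(220,263,461): 220+263 > 461 → valid
(32,175,227): 32+175 ≤ 227 → not valid
(73,93,181): 73+93 ≤ 181 → not valid
(182,332,544): 182+332 ≤ 544 → not valid
(345,348,749): 345+348 ≤ 749 → not valid
1 of the 7 triples forms a triangle.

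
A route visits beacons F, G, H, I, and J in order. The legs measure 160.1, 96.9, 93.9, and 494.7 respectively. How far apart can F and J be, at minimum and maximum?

143.8 ≤ FJ ≤ 845.6

The maximum is all hops collinear in one direction: 160.1 + 96.9 + 93.9 + 494.7 = 845.6.
The longest hop is 494.7; the others sum to 350.9. Folding the others back against it leaves at least 494.7 − 350.9 = 143.8.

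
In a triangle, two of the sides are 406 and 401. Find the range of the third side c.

5 < c < 807

By the triangle inequality, c must be less than 406 + 401 = 807 and greater than |406 − 401| = 5.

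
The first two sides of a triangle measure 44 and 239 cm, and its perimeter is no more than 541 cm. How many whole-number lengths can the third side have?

63

Triangle inequality: 195 < x < 283. Perimeter ≤ 541 gives x ≤ 541 − 44 − 239 = 258.
So 195 < x ≤ 258; integers 196 through 258: 63 values.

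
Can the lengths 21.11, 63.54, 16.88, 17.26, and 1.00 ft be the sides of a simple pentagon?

For a pentagon, each side must be shorter than the sum of the others.
Here the longest side is 63.54, but the remaining 4 sides sum to only 56.25.

No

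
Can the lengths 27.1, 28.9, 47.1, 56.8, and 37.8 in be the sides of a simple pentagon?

Yes

A pentagon exists iff every side is shorter than the sum of the others — equivalently, the longest side is less than the sum of the rest.
Longest side 56.8 < 140.9 (sum of the remaining 4), so yes.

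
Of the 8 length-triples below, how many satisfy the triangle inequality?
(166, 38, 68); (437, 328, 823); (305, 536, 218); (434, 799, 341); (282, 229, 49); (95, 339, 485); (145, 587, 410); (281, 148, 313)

(38,68,166): 38+68 ≤ 166 → not valid
(328,437,823): 328+437 ≤ 823 → not valid
(218,305,536): 218+305 ≤ 536 → not valid
(341,434,799): 341+434 ≤ 799 → not valid
(49,229,282): 49+229 ≤ 282 → not valid
(95,339,485): 95+339 ≤ 485 → not valid
(145,410,587): 145+410 ≤ 587 → not valid
(148,281,313): 148+281 > 313 → valid
1 of the 8 triples forms a triangle.

1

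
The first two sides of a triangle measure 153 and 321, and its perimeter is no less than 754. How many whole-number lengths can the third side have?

Triangle inequality: 168 < x < 474. Perimeter ≥ 754 gives x ≥ 754 − 153 − 321 = 280.
So 280 ≤ x < 474; integers 280 through 473: 194 values.

194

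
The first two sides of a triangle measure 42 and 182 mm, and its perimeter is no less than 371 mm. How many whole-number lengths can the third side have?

Triangle inequality: 140 < x < 224. Perimeter ≥ 371 gives x ≥ 371 − 42 − 182 = 147.
So 147 ≤ x < 224; integers 147 through 223: 77 values.

77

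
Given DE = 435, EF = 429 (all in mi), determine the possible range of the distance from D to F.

6 ≤ DF ≤ 864 mi

By the triangle inequality, |435 − 429| ≤ DF ≤ 435 + 429.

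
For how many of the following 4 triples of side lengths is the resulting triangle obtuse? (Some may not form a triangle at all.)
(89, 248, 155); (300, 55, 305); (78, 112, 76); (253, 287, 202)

1

(89,248,155): 89+155 ≤ 248, not a triangle
(300,55,305): 55²+300² = 93025 = 305² → right
(78,112,76): 76²+78² = 11860 < 12544 = 112² → obtuse
(253,287,202): 202²+253² = 104813 > 82369 = 287² → acute
1 of the 4 is obtuse.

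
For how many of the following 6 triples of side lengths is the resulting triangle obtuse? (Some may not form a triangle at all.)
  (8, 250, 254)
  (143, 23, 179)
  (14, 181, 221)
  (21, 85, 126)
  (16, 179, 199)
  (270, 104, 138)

(8,250,254): 8²+250² = 62564 < 64516 = 254² → obtuse
(143,23,179): 23+143 ≤ 179, not a triangle
(14,181,221): 14+181 ≤ 221, not a triangle
(21,85,126): 21+85 ≤ 126, not a triangle
(16,179,199): 16+179 ≤ 199, not a triangle
(270,104,138): 104+138 ≤ 270, not a triangle
1 of the 6 is obtuse.

1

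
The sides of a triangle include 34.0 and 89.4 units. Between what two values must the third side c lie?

55.4 < c < 123.4

By the triangle inequality, c must be less than 34.0 + 89.4 = 123.4 and greater than |34.0 − 89.4| = 55.4.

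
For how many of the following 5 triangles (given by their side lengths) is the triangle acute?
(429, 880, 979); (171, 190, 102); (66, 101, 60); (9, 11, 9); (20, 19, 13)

3

(429,880,979): 429²+880² = 958441 = 979² → right
(171,190,102): 102²+171² = 39645 > 36100 = 190² → acute
(66,101,60): 60²+66² = 7956 < 10201 = 101² → obtuse
(9,11,9): 9²+9² = 162 > 121 = 11² → acute
(20,19,13): 13²+19² = 530 > 400 = 20² → acute
3 of the 5 are acute.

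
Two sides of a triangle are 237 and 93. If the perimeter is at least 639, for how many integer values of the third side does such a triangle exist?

Triangle inequality: 144 < x < 330. Perimeter ≥ 639 gives x ≥ 639 − 237 − 93 = 309.
So 309 ≤ x < 330; integers 309 through 329: 21 values.

21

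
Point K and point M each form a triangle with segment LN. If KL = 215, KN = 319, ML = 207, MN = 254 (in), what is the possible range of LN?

From triangle KLN: |215 − 319| < LN < 215 + 319, i.e. 104 < LN < 534.
From triangle MLN: 47 < LN < 461.
Both must hold, so LN lies in the intersection.

104 < LN < 461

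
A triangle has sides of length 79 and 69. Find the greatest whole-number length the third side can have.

147

The third side must be strictly less than 79 + 69 = 148.
The largest integer below 148 is 147.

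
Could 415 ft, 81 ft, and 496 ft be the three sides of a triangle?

The two shorter sides sum to 496, exactly equal to the longest side 496.
That gives only a degenerate (flat) triangle — the inequality must be strict.

No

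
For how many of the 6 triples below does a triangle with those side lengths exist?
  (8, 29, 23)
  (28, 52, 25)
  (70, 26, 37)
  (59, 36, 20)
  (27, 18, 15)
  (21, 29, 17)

4

(8,23,29): 8+23 > 29 → valid
(25,28,52): 25+28 > 52 → valid
(26,37,70): 26+37 ≤ 70 → not valid
(20,36,59): 20+36 ≤ 59 → not valid
(15,18,27): 15+18 > 27 → valid
(17,21,29): 17+21 > 29 → valid
4 of the 6 triples form a triangle.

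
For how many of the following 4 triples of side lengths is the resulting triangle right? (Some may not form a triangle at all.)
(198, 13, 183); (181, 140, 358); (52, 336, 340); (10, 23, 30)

1

(198,13,183): 13+183 ≤ 198, not a triangle
(181,140,358): 140+181 ≤ 358, not a triangle
(52,336,340): 52²+336² = 115600 = 340² → right
(10,23,30): 10²+23² = 629 < 900 = 30² → obtuse
1 of the 4 is right.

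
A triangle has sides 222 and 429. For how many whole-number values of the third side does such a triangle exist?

443

The third side lies in the open interval (207, 651).
Integers from 208 to 650 inclusive: 650 − 208 + 1 = 443.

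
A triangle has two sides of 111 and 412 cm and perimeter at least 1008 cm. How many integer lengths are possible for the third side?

38

Triangle inequality: 301 < x < 523. Perimeter ≥ 1008 gives x ≥ 1008 − 111 − 412 = 485.
So 485 ≤ x < 523; integers 485 through 522: 38 values.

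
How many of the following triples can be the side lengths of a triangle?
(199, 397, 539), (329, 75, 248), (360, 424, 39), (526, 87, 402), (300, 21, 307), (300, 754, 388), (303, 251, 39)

(199,397,539): 199+397 > 539 → valid
(75,248,329): 75+248 ≤ 329 → not valid
(39,360,424): 39+360 ≤ 424 → not valid
(87,402,526): 87+402 ≤ 526 → not valid
(21,300,307): 21+300 > 307 → valid
(300,388,754): 300+388 ≤ 754 → not valid
(39,251,303): 39+251 ≤ 303 → not valid
2 of the 7 triples form a triangle.

2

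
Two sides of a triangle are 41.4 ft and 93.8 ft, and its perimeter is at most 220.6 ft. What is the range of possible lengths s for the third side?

52.4 < s ≤ 85.4 ft

Triangle inequality alone gives 52.4 < s < 135.2.
The perimeter condition gives s ≤ 220.6 − 41.4 − 93.8 = 85.4.
Intersecting the two: 52.4 < s ≤ 85.4.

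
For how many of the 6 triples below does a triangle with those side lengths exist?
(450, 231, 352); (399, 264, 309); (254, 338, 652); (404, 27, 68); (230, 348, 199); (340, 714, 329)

(231,352,450): 231+352 > 450 → valid
(264,309,399): 264+309 > 399 → valid
(254,338,652): 254+338 ≤ 652 → not valid
(27,68,404): 27+68 ≤ 404 → not valid
(199,230,348): 199+230 > 348 → valid
(329,340,714): 329+340 ≤ 714 → not valid
3 of the 6 triples form a triangle.

3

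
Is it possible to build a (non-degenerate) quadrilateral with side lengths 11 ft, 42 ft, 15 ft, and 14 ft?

For a quadrilateral, each side must be shorter than the sum of the others.
Here the longest side is 42, but the remaining 3 sides sum to only 40.

No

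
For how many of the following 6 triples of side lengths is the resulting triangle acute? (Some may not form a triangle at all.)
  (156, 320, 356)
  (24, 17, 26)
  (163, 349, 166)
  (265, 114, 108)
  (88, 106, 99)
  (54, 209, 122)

(156,320,356): 156²+320² = 126736 = 356² → right
(24,17,26): 17²+24² = 865 > 676 = 26² → acute
(163,349,166): 163+166 ≤ 349, not a triangle
(265,114,108): 108+114 ≤ 265, not a triangle
(88,106,99): 88²+99² = 17545 > 11236 = 106² → acute
(54,209,122): 54+122 ≤ 209, not a triangle
2 of the 6 are acute.

2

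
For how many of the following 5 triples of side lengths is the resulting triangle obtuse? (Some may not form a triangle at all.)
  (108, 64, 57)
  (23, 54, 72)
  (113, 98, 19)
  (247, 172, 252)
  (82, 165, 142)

4

(108,64,57): 57²+64² = 7345 < 11664 = 108² → obtuse
(23,54,72): 23²+54² = 3445 < 5184 = 72² → obtuse
(113,98,19): 19²+98² = 9965 < 12769 = 113² → obtuse
(247,172,252): 172²+247² = 90593 > 63504 = 252² → acute
(82,165,142): 82²+142² = 26888 < 27225 = 165² → obtuse
4 of the 5 are obtuse.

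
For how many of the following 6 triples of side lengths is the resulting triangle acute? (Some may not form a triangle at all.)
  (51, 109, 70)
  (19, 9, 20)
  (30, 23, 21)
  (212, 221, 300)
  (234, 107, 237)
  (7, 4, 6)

(51,109,70): 51²+70² = 7501 < 11881 = 109² → obtuse
(19,9,20): 9²+19² = 442 > 400 = 20² → acute
(30,23,21): 21²+23² = 970 > 900 = 30² → acute
(212,221,300): 212²+221² = 93785 > 90000 = 300² → acute
(234,107,237): 107²+234² = 66205 > 56169 = 237² → acute
(7,4,6): 4²+6² = 52 > 49 = 7² → acute
5 of the 6 are acute.

5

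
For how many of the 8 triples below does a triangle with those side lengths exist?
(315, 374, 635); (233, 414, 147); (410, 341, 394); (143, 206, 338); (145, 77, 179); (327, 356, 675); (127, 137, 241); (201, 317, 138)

7

(315,374,635): 315+374 > 635 → valid
(147,233,414): 147+233 ≤ 414 → not valid
(341,394,410): 341+394 > 410 → valid
(143,206,338): 143+206 > 338 → valid
(77,145,179): 77+145 > 179 → valid
(327,356,675): 327+356 > 675 → valid
(127,137,241): 127+137 > 241 → valid
(138,201,317): 138+201 > 317 → valid
7 of the 8 triples form a triangle.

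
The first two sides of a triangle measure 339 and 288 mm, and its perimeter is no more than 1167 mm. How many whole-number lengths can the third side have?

489

Triangle inequality: 51 < x < 627. Perimeter ≤ 1167 gives x ≤ 1167 − 339 − 288 = 540.
So 51 < x ≤ 540; integers 52 through 540: 489 values.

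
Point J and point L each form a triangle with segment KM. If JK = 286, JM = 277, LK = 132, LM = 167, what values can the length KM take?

35 < KM < 299

From triangle JKM: |286 − 277| < KM < 286 + 277, i.e. 9 < KM < 563.
From triangle LKM: 35 < KM < 299.
Both must hold, so KM lies in the intersection.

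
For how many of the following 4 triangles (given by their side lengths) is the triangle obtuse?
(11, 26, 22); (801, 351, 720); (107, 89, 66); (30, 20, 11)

(11,26,22): 11²+22² = 605 < 676 = 26² → obtuse
(801,351,720): 351²+720² = 641601 = 801² → right
(107,89,66): 66²+89² = 12277 > 11449 = 107² → acute
(30,20,11): 11²+20² = 521 < 900 = 30² → obtuse
2 of the 4 are obtuse.

2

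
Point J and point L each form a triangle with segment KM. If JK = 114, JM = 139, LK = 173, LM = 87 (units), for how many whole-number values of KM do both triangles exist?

From triangle JKM: 25 < KM < 253.
From triangle LKM: 86 < KM < 260.
Intersection: 86 < KM < 253, so integers 87 through 252: 166 values.

166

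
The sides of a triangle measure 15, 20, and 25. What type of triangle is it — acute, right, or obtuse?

Compare the square of the longest side to the sum of squares of the other two: 15² + 20² = 625 = 25².

right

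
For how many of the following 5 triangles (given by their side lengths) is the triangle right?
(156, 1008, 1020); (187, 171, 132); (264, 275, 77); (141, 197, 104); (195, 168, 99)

(156,1008,1020): 156²+1008² = 1040400 = 1020² → right
(187,171,132): 132²+171² = 46665 > 34969 = 187² → acute
(264,275,77): 77²+264² = 75625 = 275² → right
(141,197,104): 104²+141² = 30697 < 38809 = 197² → obtuse
(195,168,99): 99²+168² = 38025 = 195² → right
3 of the 5 are right.

3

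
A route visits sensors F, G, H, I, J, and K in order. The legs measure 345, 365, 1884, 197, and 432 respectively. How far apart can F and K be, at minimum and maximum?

545 ≤ FK ≤ 3223

The maximum is all hops collinear in one direction: 345 + 365 + 1884 + 197 + 432 = 3223.
The longest hop is 1884; the others sum to 1339. Folding the others back against it leaves at least 1884 − 1339 = 545.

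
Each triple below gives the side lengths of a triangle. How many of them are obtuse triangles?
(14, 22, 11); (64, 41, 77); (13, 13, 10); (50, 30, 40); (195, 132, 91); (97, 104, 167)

(14,22,11): 11²+14² = 317 < 484 = 22² → obtuse
(64,41,77): 41²+64² = 5777 < 5929 = 77² → obtuse
(13,13,10): 10²+13² = 269 > 169 = 13² → acute
(50,30,40): 30²+40² = 2500 = 50² → right
(195,132,91): 91²+132² = 25705 < 38025 = 195² → obtuse
(97,104,167): 97²+104² = 20225 < 27889 = 167² → obtuse
4 of the 6 are obtuse.

4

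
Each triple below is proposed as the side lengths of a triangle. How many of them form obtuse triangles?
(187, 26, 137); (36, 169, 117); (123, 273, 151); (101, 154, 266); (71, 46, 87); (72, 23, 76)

(187,26,137): 26+137 ≤ 187, not a triangle
(36,169,117): 36+117 ≤ 169, not a triangle
(123,273,151): 123²+151² = 37930 < 74529 = 273² → obtuse
(101,154,266): 101+154 ≤ 266, not a triangle
(71,46,87): 46²+71² = 7157 < 7569 = 87² → obtuse
(72,23,76): 23²+72² = 5713 < 5776 = 76² → obtuse
3 of the 6 are obtuse.

3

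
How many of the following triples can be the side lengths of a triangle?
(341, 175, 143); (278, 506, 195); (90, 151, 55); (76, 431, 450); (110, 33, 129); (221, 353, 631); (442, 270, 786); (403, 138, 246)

2

(143,175,341): 143+175 ≤ 341 → not valid
(195,278,506): 195+278 ≤ 506 → not valid
(55,90,151): 55+90 ≤ 151 → not valid
(76,431,450): 76+431 > 450 → valid
(33,110,129): 33+110 > 129 → valid
(221,353,631): 221+353 ≤ 631 → not valid
(270,442,786): 270+442 ≤ 786 → not valid
(138,246,403): 138+246 ≤ 403 → not valid
2 of the 8 triples form a triangle.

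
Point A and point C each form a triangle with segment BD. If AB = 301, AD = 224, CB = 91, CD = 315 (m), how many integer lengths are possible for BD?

181

From triangle ABD: 77 < BD < 525.
From triangle CBD: 224 < BD < 406.
Intersection: 224 < BD < 406, so integers 225 through 405: 181 values.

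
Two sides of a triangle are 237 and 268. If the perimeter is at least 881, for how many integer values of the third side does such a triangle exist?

Triangle inequality: 31 < x < 505. Perimeter ≥ 881 gives x ≥ 881 − 237 − 268 = 376.
So 376 ≤ x < 505; integers 376 through 504: 129 values.

129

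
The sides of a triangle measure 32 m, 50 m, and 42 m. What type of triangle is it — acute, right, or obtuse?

acute

Compare the square of the longest side to the sum of squares of the other two: 32² + 42² = 2788 > 2500 = 50².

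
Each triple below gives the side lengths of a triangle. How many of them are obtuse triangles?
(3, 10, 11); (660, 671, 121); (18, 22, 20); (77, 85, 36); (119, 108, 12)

(3,10,11): 3²+10² = 109 < 121 = 11² → obtuse
(660,671,121): 121²+660² = 450241 = 671² → right
(18,22,20): 18²+20² = 724 > 484 = 22² → acute
(77,85,36): 36²+77² = 7225 = 85² → right
(119,108,12): 12²+108² = 11808 < 14161 = 119² → obtuse
2 of the 5 are obtuse.

2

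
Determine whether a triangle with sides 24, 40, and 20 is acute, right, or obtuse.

Compare the square of the longest side to the sum of squares of the other two: 20² + 24² = 976 < 1600 = 40².

obtuse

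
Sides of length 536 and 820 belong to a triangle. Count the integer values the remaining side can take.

The third side lies in the open interval (284, 1356).
Integers from 285 to 1355 inclusive: 1355 − 285 + 1 = 1071.

1071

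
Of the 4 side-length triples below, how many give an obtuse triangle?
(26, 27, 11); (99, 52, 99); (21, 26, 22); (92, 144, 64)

(26,27,11): 11²+26² = 797 > 729 = 27² → acute
(99,52,99): 52²+99² = 12505 > 9801 = 99² → acute
(21,26,22): 21²+22² = 925 > 676 = 26² → acute
(92,144,64): 64²+92² = 12560 < 20736 = 144² → obtuse
1 of the 4 is obtuse.

1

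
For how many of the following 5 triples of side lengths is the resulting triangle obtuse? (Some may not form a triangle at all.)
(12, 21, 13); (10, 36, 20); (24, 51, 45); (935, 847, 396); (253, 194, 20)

(12,21,13): 12²+13² = 313 < 441 = 21² → obtuse
(10,36,20): 10+20 ≤ 36, not a triangle
(24,51,45): 24²+45² = 2601 = 51² → right
(935,847,396): 396²+847² = 874225 = 935² → right
(253,194,20): 20+194 ≤ 253, not a triangle
1 of the 5 is obtuse.

1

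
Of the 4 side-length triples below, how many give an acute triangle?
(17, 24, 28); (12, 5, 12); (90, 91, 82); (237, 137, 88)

(17,24,28): 17²+24² = 865 > 784 = 28² → acute
(12,5,12): 5²+12² = 169 > 144 = 12² → acute
(90,91,82): 82²+90² = 14824 > 8281 = 91² → acute
(237,137,88): 88+137 ≤ 237, not a triangle
3 of the 4 are acute.

3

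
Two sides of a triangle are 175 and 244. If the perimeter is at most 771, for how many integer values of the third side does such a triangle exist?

Triangle inequality: 69 < x < 419. Perimeter ≤ 771 gives x ≤ 771 − 175 − 244 = 352.
So 69 < x ≤ 352; integers 70 through 352: 283 values.

283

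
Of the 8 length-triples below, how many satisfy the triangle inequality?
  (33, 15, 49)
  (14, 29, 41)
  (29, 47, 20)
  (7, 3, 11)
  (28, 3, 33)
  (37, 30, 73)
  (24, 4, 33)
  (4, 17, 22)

2

(15,33,49): 15+33 ≤ 49 → not valid
(14,29,41): 14+29 > 41 → valid
(20,29,47): 20+29 > 47 → valid
(3,7,11): 3+7 ≤ 11 → not valid
(3,28,33): 3+28 ≤ 33 → not valid
(30,37,73): 30+37 ≤ 73 → not valid
(4,24,33): 4+24 ≤ 33 → not valid
(4,17,22): 4+17 ≤ 22 → not valid
2 of the 8 triples form a triangle.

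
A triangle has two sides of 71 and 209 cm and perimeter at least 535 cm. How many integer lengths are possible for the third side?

25

Triangle inequality: 138 < x < 280. Perimeter ≥ 535 gives x ≥ 535 − 71 − 209 = 255.
So 255 ≤ x < 280; integers 255 through 279: 25 values.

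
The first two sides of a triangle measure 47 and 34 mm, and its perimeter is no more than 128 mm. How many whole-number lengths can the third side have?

Triangle inequality: 13 < x < 81. Perimeter ≤ 128 gives x ≤ 128 − 47 − 34 = 47.
So 13 < x ≤ 47; integers 14 through 47: 34 values.

34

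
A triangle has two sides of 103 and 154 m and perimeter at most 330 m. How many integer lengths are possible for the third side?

22

Triangle inequality: 51 < x < 257. Perimeter ≤ 330 gives x ≤ 330 − 103 − 154 = 73.
So 51 < x ≤ 73; integers 52 through 73: 22 values.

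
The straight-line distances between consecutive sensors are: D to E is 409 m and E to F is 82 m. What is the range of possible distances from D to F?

327 ≤ DF ≤ 491 m

By the triangle inequality, |409 − 82| ≤ DF ≤ 409 + 82.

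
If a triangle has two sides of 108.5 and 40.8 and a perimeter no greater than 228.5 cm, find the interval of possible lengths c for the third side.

67.7 < c ≤ 79.2 cm

Triangle inequality alone gives 67.7 < c < 149.3.
The perimeter condition gives c ≤ 228.5 − 108.5 − 40.8 = 79.2.
Intersecting the two: 67.7 < c ≤ 79.2.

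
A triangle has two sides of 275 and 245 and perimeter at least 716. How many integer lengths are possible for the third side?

Triangle inequality: 30 < x < 520. Perimeter ≥ 716 gives x ≥ 716 − 275 − 245 = 196.
So 196 ≤ x < 520; integers 196 through 519: 324 values.

324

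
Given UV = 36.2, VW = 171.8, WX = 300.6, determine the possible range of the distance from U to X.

92.6 ≤ UX ≤ 508.6

The maximum is all hops collinear in one direction: 36.2 + 171.8 + 300.6 = 508.6.
The longest hop is 300.6; the others sum to 208.0. Folding the others back against it leaves at least 300.6 − 208.0 = 92.6.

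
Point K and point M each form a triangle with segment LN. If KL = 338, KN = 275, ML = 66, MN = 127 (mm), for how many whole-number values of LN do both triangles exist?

From triangle KLN: 63 < LN < 613.
From triangle MLN: 61 < LN < 193.
Intersection: 63 < LN < 193, so integers 64 through 192: 129 values.

129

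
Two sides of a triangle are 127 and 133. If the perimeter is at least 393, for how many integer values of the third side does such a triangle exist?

127

Triangle inequality: 6 < x < 260. Perimeter ≥ 393 gives x ≥ 393 − 127 − 133 = 133.
So 133 ≤ x < 260; integers 133 through 259: 127 values.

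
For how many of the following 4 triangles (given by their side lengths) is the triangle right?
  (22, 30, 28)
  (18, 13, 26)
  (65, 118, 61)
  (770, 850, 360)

(22,30,28): 22²+28² = 1268 > 900 = 30² → acute
(18,13,26): 13²+18² = 493 < 676 = 26² → obtuse
(65,118,61): 61²+65² = 7946 < 13924 = 118² → obtuse
(770,850,360): 360²+770² = 722500 = 850² → right
1 of the 4 is right.

1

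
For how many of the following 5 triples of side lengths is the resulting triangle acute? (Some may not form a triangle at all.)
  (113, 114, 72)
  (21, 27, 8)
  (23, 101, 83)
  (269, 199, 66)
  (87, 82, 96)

2

(113,114,72): 72²+113² = 17953 > 12996 = 114² → acute
(21,27,8): 8²+21² = 505 < 729 = 27² → obtuse
(23,101,83): 23²+83² = 7418 < 10201 = 101² → obtuse
(269,199,66): 66+199 ≤ 269, not a triangle
(87,82,96): 82²+87² = 14293 > 9216 = 96² → acute
2 of the 5 are acute.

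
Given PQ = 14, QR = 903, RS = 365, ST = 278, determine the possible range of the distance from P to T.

The maximum is all hops collinear in one direction: 14 + 903 + 365 + 278 = 1560.
The longest hop is 903; the others sum to 657. Folding the others back against it leaves at least 903 − 657 = 246.

246 ≤ PT ≤ 1560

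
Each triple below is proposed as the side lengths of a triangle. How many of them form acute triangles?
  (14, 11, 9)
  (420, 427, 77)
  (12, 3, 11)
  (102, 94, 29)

1

(14,11,9): 9²+11² = 202 > 196 = 14² → acute
(420,427,77): 77²+420² = 182329 = 427² → right
(12,3,11): 3²+11² = 130 < 144 = 12² → obtuse
(102,94,29): 29²+94² = 9677 < 10404 = 102² → obtuse
1 of the 4 is acute.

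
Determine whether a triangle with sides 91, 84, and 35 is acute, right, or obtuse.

right

Compare the square of the longest side to the sum of squares of the other two: 35² + 84² = 8281 = 91².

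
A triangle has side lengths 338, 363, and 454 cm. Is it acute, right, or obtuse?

Compare the square of the longest side to the sum of squares of the other two: 338² + 363² = 246013 > 206116 = 454².

acute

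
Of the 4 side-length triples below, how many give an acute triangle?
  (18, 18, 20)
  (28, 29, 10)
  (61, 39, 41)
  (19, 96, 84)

2

(18,18,20): 18²+18² = 648 > 400 = 20² → acute
(28,29,10): 10²+28² = 884 > 841 = 29² → acute
(61,39,41): 39²+41² = 3202 < 3721 = 61² → obtuse
(19,96,84): 19²+84² = 7417 < 9216 = 96² → obtuse
2 of the 4 are acute.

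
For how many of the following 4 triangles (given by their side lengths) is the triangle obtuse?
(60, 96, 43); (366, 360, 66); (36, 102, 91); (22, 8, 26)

3

(60,96,43): 43²+60² = 5449 < 9216 = 96² → obtuse
(366,360,66): 66²+360² = 133956 = 366² → right
(36,102,91): 36²+91² = 9577 < 10404 = 102² → obtuse
(22,8,26): 8²+22² = 548 < 676 = 26² → obtuse
3 of the 4 are obtuse.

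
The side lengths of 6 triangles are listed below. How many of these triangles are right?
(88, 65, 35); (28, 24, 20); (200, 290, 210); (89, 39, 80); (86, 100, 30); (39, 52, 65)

3

(88,65,35): 35²+65² = 5450 < 7744 = 88² → obtuse
(28,24,20): 20²+24² = 976 > 784 = 28² → acute
(200,290,210): 200²+210² = 84100 = 290² → right
(89,39,80): 39²+80² = 7921 = 89² → right
(86,100,30): 30²+86² = 8296 < 10000 = 100² → obtuse
(39,52,65): 39²+52² = 4225 = 65² → right
3 of the 6 are right.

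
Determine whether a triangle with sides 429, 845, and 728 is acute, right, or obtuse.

right

Compare the square of the longest side to the sum of squares of the other two: 429² + 728² = 714025 = 845².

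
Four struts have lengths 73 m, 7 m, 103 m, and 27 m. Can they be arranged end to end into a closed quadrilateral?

Yes

A quadrilateral exists iff every side is shorter than the sum of the others — equivalently, the longest side is less than the sum of the rest.
Longest side 103 < 107 (sum of the remaining 3), so yes.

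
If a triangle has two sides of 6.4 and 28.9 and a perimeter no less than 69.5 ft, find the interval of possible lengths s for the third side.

Triangle inequality alone gives 22.5 < s < 35.3.
The perimeter condition gives s ≥ 69.5 − 6.4 − 28.9 = 34.2.
Intersecting the two: 34.2 ≤ s < 35.3.

34.2 ≤ s < 35.3 ft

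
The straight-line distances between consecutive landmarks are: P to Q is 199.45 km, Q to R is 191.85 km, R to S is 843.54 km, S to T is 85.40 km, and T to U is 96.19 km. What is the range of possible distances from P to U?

270.65 ≤ PU ≤ 1416.43 km

The maximum is all hops collinear in one direction: 199.45 + 191.85 + 843.54 + 85.40 + 96.19 = 1416.43.
The longest hop is 843.54; the others sum to 572.89. Folding the others back against it leaves at least 843.54 − 572.89 = 270.65.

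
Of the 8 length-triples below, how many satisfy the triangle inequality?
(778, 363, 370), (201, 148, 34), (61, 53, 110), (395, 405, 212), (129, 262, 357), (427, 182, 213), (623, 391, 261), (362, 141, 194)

4

(363,370,778): 363+370 ≤ 778 → not valid
(34,148,201): 34+148 ≤ 201 → not valid
(53,61,110): 53+61 > 110 → valid
(212,395,405): 212+395 > 405 → valid
(129,262,357): 129+262 > 357 → valid
(182,213,427): 182+213 ≤ 427 → not valid
(261,391,623): 261+391 > 623 → valid
(141,194,362): 141+194 ≤ 362 → not valid
4 of the 8 triples form a triangle.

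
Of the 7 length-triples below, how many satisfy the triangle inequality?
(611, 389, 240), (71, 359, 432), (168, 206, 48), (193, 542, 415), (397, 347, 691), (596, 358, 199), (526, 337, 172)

4

(240,389,611): 240+389 > 611 → valid
(71,359,432): 71+359 ≤ 432 → not valid
(48,168,206): 48+168 > 206 → valid
(193,415,542): 193+415 > 542 → valid
(347,397,691): 347+397 > 691 → valid
(199,358,596): 199+358 ≤ 596 → not valid
(172,337,526): 172+337 ≤ 526 → not valid
4 of the 7 triples form a triangle.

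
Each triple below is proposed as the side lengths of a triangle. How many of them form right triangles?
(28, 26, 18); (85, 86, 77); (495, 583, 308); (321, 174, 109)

1

(28,26,18): 18²+26² = 1000 > 784 = 28² → acute
(85,86,77): 77²+85² = 13154 > 7396 = 86² → acute
(495,583,308): 308²+495² = 339889 = 583² → right
(321,174,109): 109+174 ≤ 321, not a triangle
1 of the 4 is right.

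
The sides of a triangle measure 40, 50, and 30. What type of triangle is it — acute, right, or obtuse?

Compare the square of the longest side to the sum of squares of the other two: 30² + 40² = 2500 = 50².

right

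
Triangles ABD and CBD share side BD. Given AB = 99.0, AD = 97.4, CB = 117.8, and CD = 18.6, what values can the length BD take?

From triangle ABD: |99.0 − 97.4| < BD < 99.0 + 97.4, i.e. 1.6 < BD < 196.4.
From triangle CBD: 99.2 < BD < 136.4.
Both must hold, so BD lies in the intersection.

99.2 < BD < 136.4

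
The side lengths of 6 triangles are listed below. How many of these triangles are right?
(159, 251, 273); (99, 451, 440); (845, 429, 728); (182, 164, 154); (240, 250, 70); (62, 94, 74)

(159,251,273): 159²+251² = 88282 > 74529 = 273² → acute
(99,451,440): 99²+440² = 203401 = 451² → right
(845,429,728): 429²+728² = 714025 = 845² → right
(182,164,154): 154²+164² = 50612 > 33124 = 182² → acute
(240,250,70): 70²+240² = 62500 = 250² → right
(62,94,74): 62²+74² = 9320 > 8836 = 94² → acute
3 of the 6 are right.

3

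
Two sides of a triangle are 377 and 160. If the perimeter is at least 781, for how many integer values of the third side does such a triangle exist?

293

Triangle inequality: 217 < x < 537. Perimeter ≥ 781 gives x ≥ 781 − 377 − 160 = 244.
So 244 ≤ x < 537; integers 244 through 536: 293 values.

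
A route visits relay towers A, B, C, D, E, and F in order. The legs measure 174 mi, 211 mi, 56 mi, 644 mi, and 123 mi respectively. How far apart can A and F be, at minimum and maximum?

The maximum is all hops collinear in one direction: 174 + 211 + 56 + 644 + 123 = 1208.
The longest hop is 644; the others sum to 564. Folding the others back against it leaves at least 644 − 564 = 80.

80 ≤ AF ≤ 1208 mi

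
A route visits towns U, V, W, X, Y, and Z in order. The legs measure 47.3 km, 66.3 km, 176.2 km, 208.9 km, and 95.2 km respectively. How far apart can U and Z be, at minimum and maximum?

0 ≤ UZ ≤ 593.9 km

The maximum is all hops collinear in one direction: 47.3 + 66.3 + 176.2 + 208.9 + 95.2 = 593.9.
The longest hop is 208.9; the others sum to 385.0. Since 208.9 ≤ 385.0, the path can fold back on itself completely, so the minimum distance is 0.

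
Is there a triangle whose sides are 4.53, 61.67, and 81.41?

The longest side is 81.41, but the other two sum to only 66.20.
66.20 < 81.41, so the triangle inequality fails.

No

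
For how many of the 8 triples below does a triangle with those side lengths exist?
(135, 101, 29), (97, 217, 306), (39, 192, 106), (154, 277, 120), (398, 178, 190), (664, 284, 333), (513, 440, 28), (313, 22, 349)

1

(29,101,135): 29+101 ≤ 135 → not valid
(97,217,306): 97+217 > 306 → valid
(39,106,192): 39+106 ≤ 192 → not valid
(120,154,277): 120+154 ≤ 277 → not valid
(178,190,398): 178+190 ≤ 398 → not valid
(284,333,664): 284+333 ≤ 664 → not valid
(28,440,513): 28+440 ≤ 513 → not valid
(22,313,349): 22+313 ≤ 349 → not valid
1 of the 8 triples forms a triangle.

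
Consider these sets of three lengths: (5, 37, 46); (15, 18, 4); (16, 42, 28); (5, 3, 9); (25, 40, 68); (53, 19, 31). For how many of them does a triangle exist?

2

(5,37,46): 5+37 ≤ 46 → not valid
(4,15,18): 4+15 > 18 → valid
(16,28,42): 16+28 > 42 → valid
(3,5,9): 3+5 ≤ 9 → not valid
(25,40,68): 25+40 ≤ 68 → not valid
(19,31,53): 19+31 ≤ 53 → not valid
2 of the 6 triples form a triangle.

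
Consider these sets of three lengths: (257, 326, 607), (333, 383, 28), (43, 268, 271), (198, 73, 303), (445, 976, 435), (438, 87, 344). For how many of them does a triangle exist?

(257,326,607): 257+326 ≤ 607 → not valid
(28,333,383): 28+333 ≤ 383 → not valid
(43,268,271): 43+268 > 271 → valid
(73,198,303): 73+198 ≤ 303 → not valid
(435,445,976): 435+445 ≤ 976 → not valid
(87,344,438): 87+344 ≤ 438 → not valid
1 of the 6 triples forms a triangle.

1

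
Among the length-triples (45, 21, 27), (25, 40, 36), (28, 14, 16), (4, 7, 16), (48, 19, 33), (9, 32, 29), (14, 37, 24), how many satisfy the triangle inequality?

6

(21,27,45): 21+27 > 45 → valid
(25,36,40): 25+36 > 40 → valid
(14,16,28): 14+16 > 28 → valid
(4,7,16): 4+7 ≤ 16 → not valid
(19,33,48): 19+33 > 48 → valid
(9,29,32): 9+29 > 32 → valid
(14,24,37): 14+24 > 37 → valid
6 of the 7 triples form a triangle.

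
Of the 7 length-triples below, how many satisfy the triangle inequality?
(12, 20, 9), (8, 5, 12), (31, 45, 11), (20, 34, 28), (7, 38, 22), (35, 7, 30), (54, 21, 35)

5

(9,12,20): 9+12 > 20 → valid
(5,8,12): 5+8 > 12 → valid
(11,31,45): 11+31 ≤ 45 → not valid
(20,28,34): 20+28 > 34 → valid
(7,22,38): 7+22 ≤ 38 → not valid
(7,30,35): 7+30 > 35 → valid
(21,35,54): 21+35 > 54 → valid
5 of the 7 triples form a triangle.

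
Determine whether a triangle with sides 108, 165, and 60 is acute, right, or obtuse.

obtuse

Compare the square of the longest side to the sum of squares of the other two: 60² + 108² = 15264 < 27225 = 165².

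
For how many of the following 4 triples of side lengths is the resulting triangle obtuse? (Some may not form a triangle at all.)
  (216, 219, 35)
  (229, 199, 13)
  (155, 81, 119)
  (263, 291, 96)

3

(216,219,35): 35²+216² = 47881 < 47961 = 219² → obtuse
(229,199,13): 13+199 ≤ 229, not a triangle
(155,81,119): 81²+119² = 20722 < 24025 = 155² → obtuse
(263,291,96): 96²+263² = 78385 < 84681 = 291² → obtuse
3 of the 4 are obtuse.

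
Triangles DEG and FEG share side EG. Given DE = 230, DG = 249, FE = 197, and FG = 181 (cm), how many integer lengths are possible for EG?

358

From triangle DEG: 19 < EG < 479.
From triangle FEG: 16 < EG < 378.
Intersection: 19 < EG < 378, so integers 20 through 377: 358 values.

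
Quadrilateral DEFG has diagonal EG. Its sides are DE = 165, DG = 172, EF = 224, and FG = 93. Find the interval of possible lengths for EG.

From triangle DEG: |165 − 172| < EG < 165 + 172, i.e. 7 < EG < 337.
From triangle FEG: 131 < EG < 317.
Both must hold, so EG lies in the intersection.

131 < EG < 317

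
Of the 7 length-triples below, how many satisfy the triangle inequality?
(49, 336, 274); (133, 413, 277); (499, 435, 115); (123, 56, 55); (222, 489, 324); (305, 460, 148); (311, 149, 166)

3

(49,274,336): 49+274 ≤ 336 → not valid
(133,277,413): 133+277 ≤ 413 → not valid
(115,435,499): 115+435 > 499 → valid
(55,56,123): 55+56 ≤ 123 → not valid
(222,324,489): 222+324 > 489 → valid
(148,305,460): 148+305 ≤ 460 → not valid
(149,166,311): 149+166 > 311 → valid
3 of the 7 triples form a triangle.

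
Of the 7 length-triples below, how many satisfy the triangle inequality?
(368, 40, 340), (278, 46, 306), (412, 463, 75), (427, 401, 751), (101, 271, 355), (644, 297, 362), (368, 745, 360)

(40,340,368): 40+340 > 368 → valid
(46,278,306): 46+278 > 306 → valid
(75,412,463): 75+412 > 463 → valid
(401,427,751): 401+427 > 751 → valid
(101,271,355): 101+271 > 355 → valid
(297,362,644): 297+362 > 644 → valid
(360,368,745): 360+368 ≤ 745 → not valid
6 of the 7 triples form a triangle.

6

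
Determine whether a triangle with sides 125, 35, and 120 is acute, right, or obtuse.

Compare the square of the longest side to the sum of squares of the other two: 35² + 120² = 15625 = 125².

right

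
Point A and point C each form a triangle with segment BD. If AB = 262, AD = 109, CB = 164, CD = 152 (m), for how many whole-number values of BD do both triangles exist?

From triangle ABD: 153 < BD < 371.
From triangle CBD: 12 < BD < 316.
Intersection: 153 < BD < 316, so integers 154 through 315: 162 values.

162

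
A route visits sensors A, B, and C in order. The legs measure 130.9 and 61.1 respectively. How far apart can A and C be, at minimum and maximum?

By the triangle inequality, |130.9 − 61.1| ≤ AC ≤ 130.9 + 61.1.

69.8 ≤ AC ≤ 192.0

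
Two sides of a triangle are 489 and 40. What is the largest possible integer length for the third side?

528

The third side must be strictly less than 489 + 40 = 529.
The largest integer below 529 is 528.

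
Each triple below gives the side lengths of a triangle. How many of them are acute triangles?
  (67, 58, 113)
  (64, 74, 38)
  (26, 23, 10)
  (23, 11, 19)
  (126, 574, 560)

1

(67,58,113): 58²+67² = 7853 < 12769 = 113² → obtuse
(64,74,38): 38²+64² = 5540 > 5476 = 74² → acute
(26,23,10): 10²+23² = 629 < 676 = 26² → obtuse
(23,11,19): 11²+19² = 482 < 529 = 23² → obtuse
(126,574,560): 126²+560² = 329476 = 574² → right
1 of the 5 is acute.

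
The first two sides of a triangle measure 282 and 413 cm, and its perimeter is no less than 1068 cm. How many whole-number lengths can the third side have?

322

Triangle inequality: 131 < x < 695. Perimeter ≥ 1068 gives x ≥ 1068 − 282 − 413 = 373.
So 373 ≤ x < 695; integers 373 through 694: 322 values.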